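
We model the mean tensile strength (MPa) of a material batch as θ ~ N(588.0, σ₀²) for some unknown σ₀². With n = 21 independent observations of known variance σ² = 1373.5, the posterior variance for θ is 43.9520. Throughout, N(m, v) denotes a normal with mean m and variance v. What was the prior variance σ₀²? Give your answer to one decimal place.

For the Normal–Normal model with known σ², precisions add: τ_n = τ₀ + n/σ².
So 1/σ₀² = 1/43.9520 − 21/1373.5 = 0.022752 − 0.015289 = 0.007463.
Hence σ₀² = 1/0.007463 ≈ 134.0.

σ₀² = 134.0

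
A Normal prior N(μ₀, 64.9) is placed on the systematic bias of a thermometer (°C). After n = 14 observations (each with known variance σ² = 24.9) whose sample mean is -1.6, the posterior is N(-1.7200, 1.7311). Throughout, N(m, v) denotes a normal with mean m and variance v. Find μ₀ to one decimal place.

μ₀ = -6.1

With known observation variance, the Normal–Normal posterior has precision τ_n = τ₀ + n/σ² and mean μ_n = (τ₀μ₀ + (n/σ²)x̄)/τ_n.
Here τ₀ = 1/64.9 = 0.015408 and τ_data = 14/24.9 = 0.562249, so τ_n = 0.577657.
Rearranging for μ₀: μ₀ = (μ_n·τ_n − τ_data·x̄)/τ₀ = (-1.7200·0.577657 − 0.562249·-1.6) / 0.015408 = -0.093972/0.015408 ≈ -6.1.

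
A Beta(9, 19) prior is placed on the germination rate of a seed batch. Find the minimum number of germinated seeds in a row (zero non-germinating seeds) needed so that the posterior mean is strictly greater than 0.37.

After k germinated seeds and 0 non-germinating seeds the posterior is Beta(9+k, 19), with mean (9+k)/(9+19+k).
Set (9+k)/(28+k) > 0.37 and solve: k > (0.37·28 − 9)/(1 − 0.37) = 2.159.
The smallest integer exceeding 2.159 is 3, and checking k=3: (12)/(31) = 0.3871 > 0.37.

k = 3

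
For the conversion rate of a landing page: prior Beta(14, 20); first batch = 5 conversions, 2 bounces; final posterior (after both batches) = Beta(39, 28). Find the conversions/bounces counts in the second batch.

20 conversions and 6 bounces

Because Beta–binomial updating is additive in the counts, the combined data contributed (α_post−α_prior, β_post−β_prior) successes and failures.
Total across both batches: 39−14=25 conversions, 28−20=8 bounces.
Subtract the first batch: 25−5=20 conversions and 8−2=6 bounces.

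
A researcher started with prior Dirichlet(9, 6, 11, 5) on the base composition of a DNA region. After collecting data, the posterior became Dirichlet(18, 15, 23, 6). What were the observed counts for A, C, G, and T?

counts (9, 9, 12, 1)

For a Dirichlet(α) prior with multinomial counts c, the posterior is Dirichlet(α + c) componentwise.
Counts are posterior − prior componentwise: 18−9=9, 15−6=9, 23−11=12, 6−5=1.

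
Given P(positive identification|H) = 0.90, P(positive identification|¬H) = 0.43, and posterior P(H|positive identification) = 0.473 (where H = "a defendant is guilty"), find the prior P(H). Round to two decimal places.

P(H) = 0.30

Bayes' rule in odds form gives O(H|E) = O(H)·[P(E|H)/P(E|¬H)], hence O(H) = O(H|E)/LR.
Posterior odds = 0.473/(1−0.473) = 0.8975. LR = 0.90/0.43 = 2.0930.
Prior odds = 0.8975/2.0930 = 0.4288, so P(H) = 0.4288/(1+0.4288) ≈ 0.30.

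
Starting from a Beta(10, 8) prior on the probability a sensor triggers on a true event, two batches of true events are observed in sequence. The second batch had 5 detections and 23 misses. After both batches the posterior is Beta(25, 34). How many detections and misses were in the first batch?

Because Beta–binomial updating is additive in the counts, the combined data contributed (α_post−α_prior, β_post−β_prior) successes and failures.
Total across both batches: 25−10=15 detections, 34−8=26 misses.
Subtract the second batch: 15−5=10 detections and 26−23=3 misses.

10 detections and 3 misses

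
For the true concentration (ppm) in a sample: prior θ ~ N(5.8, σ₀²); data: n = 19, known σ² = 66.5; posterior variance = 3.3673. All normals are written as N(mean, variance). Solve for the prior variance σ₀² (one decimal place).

Posterior precision equals prior precision plus data precision: 1/σ_n² = 1/σ₀² + n/σ².
So 1/σ₀² = 1/3.3673 − 19/66.5 = 0.296974 − 0.285714 = 0.011260.
Hence σ₀² = 1/0.011260 ≈ 88.8.

σ₀² = 88.8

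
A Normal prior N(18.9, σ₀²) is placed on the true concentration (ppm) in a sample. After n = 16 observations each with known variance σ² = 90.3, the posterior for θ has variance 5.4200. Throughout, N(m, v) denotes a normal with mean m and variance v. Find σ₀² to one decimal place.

σ₀² = 136.7

Posterior precision equals prior precision plus data precision: 1/σ_n² = 1/σ₀² + n/σ².
So 1/σ₀² = 1/5.4200 − 16/90.3 = 0.184502 − 0.177187 = 0.007315.
Hence σ₀² = 1/0.007315 ≈ 136.7.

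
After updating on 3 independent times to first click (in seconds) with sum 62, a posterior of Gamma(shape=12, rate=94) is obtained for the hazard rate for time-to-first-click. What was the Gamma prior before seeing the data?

Gamma(shape=9, rate=32)

For an exponential likelihood with a Gamma(α, β) prior on the rate, n observations with total T give posterior Gamma(α+n, β+T).
So α = 12 − 3 = 9 and β = 94 − 62 = 32.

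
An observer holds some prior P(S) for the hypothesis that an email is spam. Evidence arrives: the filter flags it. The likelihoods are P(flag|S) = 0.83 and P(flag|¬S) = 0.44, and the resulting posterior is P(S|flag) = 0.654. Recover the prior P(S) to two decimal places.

In odds form, posterior odds = prior odds × likelihood ratio, so prior odds = posterior odds ÷ LR.
Posterior odds = 0.654/(1−0.654) = 1.8902. LR = 0.83/0.44 = 1.8864.
Prior odds = 1.8902/1.8864 = 1.0020, so P(S) = 1.0020/(1+1.0020) ≈ 0.50.

P(S) = 0.50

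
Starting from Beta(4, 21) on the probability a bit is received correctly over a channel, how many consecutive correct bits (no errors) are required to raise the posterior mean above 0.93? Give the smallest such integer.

After k correct bits and 0 errors the posterior is Beta(4+k, 21), with mean (4+k)/(4+21+k).
Set (4+k)/(25+k) > 0.93 and solve: k > (0.93·25 − 4)/(1 − 0.93) = 275.000.
The smallest integer exceeding 275.000 is 276.

k = 276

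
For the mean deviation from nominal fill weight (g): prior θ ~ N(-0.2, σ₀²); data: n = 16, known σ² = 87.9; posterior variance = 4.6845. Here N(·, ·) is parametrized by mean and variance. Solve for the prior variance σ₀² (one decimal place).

Posterior precision equals prior precision plus data precision: 1/σ_n² = 1/σ₀² + n/σ².
So 1/σ₀² = 1/4.6845 − 16/87.9 = 0.213470 − 0.182025 = 0.031445.
Hence σ₀² = 1/0.031445 ≈ 31.8.

σ₀² = 31.8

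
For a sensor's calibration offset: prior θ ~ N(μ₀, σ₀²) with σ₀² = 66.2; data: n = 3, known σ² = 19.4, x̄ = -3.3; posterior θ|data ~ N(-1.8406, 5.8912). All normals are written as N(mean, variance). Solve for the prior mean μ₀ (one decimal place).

μ₀ = 13.1

With known observation variance, the Normal–Normal posterior has precision τ_n = τ₀ + n/σ² and mean μ_n = (τ₀μ₀ + (n/σ²)x̄)/τ_n.
Here τ₀ = 1/66.2 = 0.015106 and τ_data = 3/19.4 = 0.154639, so τ_n = 0.169745.
Rearranging for μ₀: μ₀ = (μ_n·τ_n − τ_data·x̄)/τ₀ = (-1.8406·0.169745 − 0.154639·-3.3) / 0.015106 = 0.197876/0.015106 ≈ 13.1.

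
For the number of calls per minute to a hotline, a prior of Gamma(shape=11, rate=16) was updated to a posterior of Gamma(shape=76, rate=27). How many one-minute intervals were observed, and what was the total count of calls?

n = 11 one-minute intervals with total 65 calls

A Gamma(α, β) prior (rate parametrization) on a Poisson rate with n observations summing to S gives posterior Gamma(α+S, β+n).
Matching: Σxᵢ = 76 − 11 = 65 and n = 27 − 16 = 11.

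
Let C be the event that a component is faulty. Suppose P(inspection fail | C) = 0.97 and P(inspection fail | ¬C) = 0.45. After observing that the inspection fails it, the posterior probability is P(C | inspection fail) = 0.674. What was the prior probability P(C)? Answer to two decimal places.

In odds form, posterior odds = prior odds × likelihood ratio, so prior odds = posterior odds ÷ LR.
Posterior odds = 0.674/(1−0.674) = 2.0675. LR = 0.97/0.45 = 2.1556.
Prior odds = 2.0675/2.1556 = 0.9591, so P(C) = 0.9591/(1+0.9591) ≈ 0.49.

P(C) = 0.49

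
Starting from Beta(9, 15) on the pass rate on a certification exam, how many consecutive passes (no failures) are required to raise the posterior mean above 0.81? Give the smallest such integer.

k = 55

After k passes and 0 failures the posterior is Beta(9+k, 15), with mean (9+k)/(9+15+k).
Set (9+k)/(24+k) > 0.81 and solve: k > (0.81·24 − 9)/(1 − 0.81) = 54.947.
The smallest integer exceeding 54.947 is 55, and checking k=55: (64)/(79) = 0.8101 > 0.81.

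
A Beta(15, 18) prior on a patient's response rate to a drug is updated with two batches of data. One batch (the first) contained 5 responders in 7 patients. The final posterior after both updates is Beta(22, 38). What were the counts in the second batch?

2 responders and 18 non-responders

Because Beta–binomial updating is additive in the counts, the combined data contributed (α_post−α_prior, β_post−β_prior) successes and failures.
Total across both batches: 22−15=7 responders, 38−18=20 non-responders.
Subtract the first batch: 7−5=2 responders and 20−2=18 non-responders.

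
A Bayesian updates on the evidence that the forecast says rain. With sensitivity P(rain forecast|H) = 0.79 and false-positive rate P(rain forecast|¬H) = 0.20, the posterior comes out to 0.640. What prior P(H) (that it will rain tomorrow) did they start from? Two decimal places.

P(H) = 0.31

In odds form, posterior odds = prior odds × likelihood ratio, so prior odds = posterior odds ÷ LR.
Posterior odds = 0.640/(1−0.640) = 1.7778. LR = 0.79/0.20 = 3.9500.
Prior odds = 1.7778/3.9500 = 0.4501, so P(H) = 0.4501/(1+0.4501) ≈ 0.31.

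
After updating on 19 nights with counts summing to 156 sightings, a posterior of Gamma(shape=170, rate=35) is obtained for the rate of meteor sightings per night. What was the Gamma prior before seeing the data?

Gamma(shape=14, rate=16)

A Gamma(α, β) prior (rate parametrization) on a Poisson rate with n observations summing to S gives posterior Gamma(α+S, β+n).
So α = 170 − 156 = 14 and β = 35 − 19 = 16.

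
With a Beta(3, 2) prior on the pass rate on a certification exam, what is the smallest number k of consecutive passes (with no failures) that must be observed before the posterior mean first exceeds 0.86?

After k passes and 0 failures the posterior is Beta(3+k, 2), with mean (3+k)/(3+2+k).
Set (3+k)/(5+k) > 0.86 and solve: k > (0.86·5 − 3)/(1 − 0.86) = 9.286.
The smallest integer exceeding 9.286 is 10.

k = 10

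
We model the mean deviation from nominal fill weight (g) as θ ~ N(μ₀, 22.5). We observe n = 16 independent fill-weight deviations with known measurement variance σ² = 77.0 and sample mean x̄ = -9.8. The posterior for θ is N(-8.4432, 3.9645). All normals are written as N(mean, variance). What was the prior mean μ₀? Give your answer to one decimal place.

μ₀ = -2.1

The posterior mean is a precision-weighted average: μ_n = (τ₀μ₀ + τ_data·x̄)/(τ₀+τ_data), with τ₀=1/σ₀² and τ_data=n/σ².
Here τ₀ = 1/22.5 = 0.044444 and τ_data = 16/77.0 = 0.207792, so τ_n = 0.252236.
Rearranging for μ₀: μ₀ = (μ_n·τ_n − τ_data·x̄)/τ₀ = (-8.4432·0.252236 − 0.207792·-9.8) / 0.044444 = -0.093317/0.044444 ≈ -2.1.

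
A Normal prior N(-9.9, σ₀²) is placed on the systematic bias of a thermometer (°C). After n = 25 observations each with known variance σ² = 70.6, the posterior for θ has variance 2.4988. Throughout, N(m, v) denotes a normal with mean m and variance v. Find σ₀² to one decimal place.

σ₀² = 21.7

For the Normal–Normal model with known σ², precisions add: τ_n = τ₀ + n/σ².
So 1/σ₀² = 1/2.4988 − 25/70.6 = 0.400192 − 0.354108 = 0.046084.
Hence σ₀² = 1/0.046084 ≈ 21.7.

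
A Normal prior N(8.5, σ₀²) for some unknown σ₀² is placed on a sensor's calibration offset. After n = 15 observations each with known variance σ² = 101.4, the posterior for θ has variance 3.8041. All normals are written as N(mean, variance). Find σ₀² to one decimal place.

Posterior precision equals prior precision plus data precision: 1/σ_n² = 1/σ₀² + n/σ².
So 1/σ₀² = 1/3.8041 − 15/101.4 = 0.262874 − 0.147929 = 0.114945.
Hence σ₀² = 1/0.114945 ≈ 8.7.

σ₀² = 8.7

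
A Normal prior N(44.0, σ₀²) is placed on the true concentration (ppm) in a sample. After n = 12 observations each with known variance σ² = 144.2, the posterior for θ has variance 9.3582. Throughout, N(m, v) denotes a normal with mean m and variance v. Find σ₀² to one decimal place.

Posterior precision equals prior precision plus data precision: 1/σ_n² = 1/σ₀² + n/σ².
So 1/σ₀² = 1/9.3582 − 12/144.2 = 0.106858 − 0.083218 = 0.023640.
Hence σ₀² = 1/0.023640 ≈ 42.3.

σ₀² = 42.3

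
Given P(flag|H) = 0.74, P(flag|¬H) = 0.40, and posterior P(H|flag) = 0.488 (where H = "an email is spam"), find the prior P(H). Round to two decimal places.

Bayes' rule in odds form gives O(H|E) = O(H)·[P(E|H)/P(E|¬H)], hence O(H) = O(H|E)/LR.
Posterior odds = 0.488/(1−0.488) = 0.9531. LR = 0.74/0.40 = 1.8500.
Prior odds = 0.9531/1.8500 = 0.5152, so P(H) = 0.5152/(1+0.5152) ≈ 0.34.

P(H) = 0.34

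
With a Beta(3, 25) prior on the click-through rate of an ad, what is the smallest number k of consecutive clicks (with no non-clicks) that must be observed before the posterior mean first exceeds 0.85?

After k clicks and 0 non-clicks the posterior is Beta(3+k, 25), with mean (3+k)/(3+25+k).
Set (3+k)/(28+k) > 0.85 and solve: k > (0.85·28 − 3)/(1 − 0.85) = 138.667.
The smallest integer exceeding 138.667 is 139, and checking k=139: (142)/(167) = 0.8503 > 0.85.

k = 139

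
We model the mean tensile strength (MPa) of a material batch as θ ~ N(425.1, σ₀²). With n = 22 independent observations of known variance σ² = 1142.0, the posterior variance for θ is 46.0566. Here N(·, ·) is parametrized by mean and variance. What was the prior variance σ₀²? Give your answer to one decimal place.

For the Normal–Normal model with known σ², precisions add: τ_n = τ₀ + n/σ².
So 1/σ₀² = 1/46.0566 − 22/1142.0 = 0.021712 − 0.019264 = 0.002448.
Hence σ₀² = 1/0.002448 ≈ 408.5.

σ₀² = 408.5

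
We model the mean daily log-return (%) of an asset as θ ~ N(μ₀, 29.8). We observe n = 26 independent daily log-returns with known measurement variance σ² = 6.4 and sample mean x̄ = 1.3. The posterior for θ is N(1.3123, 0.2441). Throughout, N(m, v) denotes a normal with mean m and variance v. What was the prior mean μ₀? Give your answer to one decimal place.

The posterior mean is a precision-weighted average: μ_n = (τ₀μ₀ + τ_data·x̄)/(τ₀+τ_data), with τ₀=1/σ₀² and τ_data=n/σ².
Here τ₀ = 1/29.8 = 0.033557 and τ_data = 26/6.4 = 4.062500, so τ_n = 4.096057.
Rearranging for μ₀: μ₀ = (μ_n·τ_n − τ_data·x̄)/τ₀ = (1.3123·4.096057 − 4.062500·1.3) / 0.033557 = 0.094006/0.033557 ≈ 2.8.

μ₀ = 2.8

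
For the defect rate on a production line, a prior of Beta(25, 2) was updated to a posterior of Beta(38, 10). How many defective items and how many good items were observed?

Beta is conjugate to the binomial likelihood: posterior = Beta(α+s, β+f).
So s = 38 − 25 = 13 and f = 10 − 2 = 8.

13 defective items and 8 good items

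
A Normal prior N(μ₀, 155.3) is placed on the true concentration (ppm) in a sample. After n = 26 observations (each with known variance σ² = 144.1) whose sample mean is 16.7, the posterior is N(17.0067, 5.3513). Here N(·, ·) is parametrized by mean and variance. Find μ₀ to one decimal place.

With known observation variance, the Normal–Normal posterior has precision τ_n = τ₀ + n/σ² and mean μ_n = (τ₀μ₀ + (n/σ²)x̄)/τ_n.
Here τ₀ = 1/155.3 = 0.006439 and τ_data = 26/144.1 = 0.180430, so τ_n = 0.186869.
Rearranging for μ₀: μ₀ = (μ_n·τ_n − τ_data·x̄)/τ₀ = (17.0067·0.186869 − 0.180430·16.7) / 0.006439 = 0.164844/0.006439 ≈ 25.6.

μ₀ = 25.6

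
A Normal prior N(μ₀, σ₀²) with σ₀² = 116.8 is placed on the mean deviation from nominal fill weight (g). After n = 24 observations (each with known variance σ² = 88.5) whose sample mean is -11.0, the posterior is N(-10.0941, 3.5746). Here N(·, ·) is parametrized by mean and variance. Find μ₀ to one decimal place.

μ₀ = 18.6

With known observation variance, the Normal–Normal posterior has precision τ_n = τ₀ + n/σ² and mean μ_n = (τ₀μ₀ + (n/σ²)x̄)/τ_n.
Here τ₀ = 1/116.8 = 0.008562 and τ_data = 24/88.5 = 0.271186, so τ_n = 0.279748.
Rearranging for μ₀: μ₀ = (μ_n·τ_n − τ_data·x̄)/τ₀ = (-10.0941·0.279748 − 0.271186·-11.0) / 0.008562 = 0.159242/0.008562 ≈ 18.6.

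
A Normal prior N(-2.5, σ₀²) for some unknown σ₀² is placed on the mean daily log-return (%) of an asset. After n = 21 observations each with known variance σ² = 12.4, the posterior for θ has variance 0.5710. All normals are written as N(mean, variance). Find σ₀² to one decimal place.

σ₀² = 17.3

Posterior precision equals prior precision plus data precision: 1/σ_n² = 1/σ₀² + n/σ².
So 1/σ₀² = 1/0.5710 − 21/12.4 = 1.751313 − 1.693548 = 0.057765.
Hence σ₀² = 1/0.057765 ≈ 17.3.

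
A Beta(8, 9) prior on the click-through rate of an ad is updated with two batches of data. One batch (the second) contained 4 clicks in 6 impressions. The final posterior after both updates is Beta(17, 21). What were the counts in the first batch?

5 clicks and 10 non-clicks

Because Beta–binomial updating is additive in the counts, the combined data contributed (α_post−α_prior, β_post−β_prior) successes and failures.
Total across both batches: 17−8=9 clicks, 21−9=12 non-clicks.
Subtract the second batch: 9−4=5 clicks and 12−2=10 non-clicks.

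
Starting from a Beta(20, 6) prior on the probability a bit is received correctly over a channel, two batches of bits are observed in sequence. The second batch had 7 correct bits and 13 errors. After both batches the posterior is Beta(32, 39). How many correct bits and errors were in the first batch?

Because Beta–binomial updating is additive in the counts, the combined data contributed (α_post−α_prior, β_post−β_prior) successes and failures.
Total across both batches: 32−20=12 correct bits, 39−6=33 errors.
Subtract the second batch: 12−7=5 correct bits and 33−13=20 errors.

5 correct bits and 20 errors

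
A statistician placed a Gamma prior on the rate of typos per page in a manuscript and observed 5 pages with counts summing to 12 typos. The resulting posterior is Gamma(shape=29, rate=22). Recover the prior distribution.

Gamma(shape=17, rate=17)

A Gamma(α, β) prior (rate parametrization) on a Poisson rate with n observations summing to S gives posterior Gamma(α+S, β+n).
So α = 29 − 12 = 17 and β = 22 − 5 = 17.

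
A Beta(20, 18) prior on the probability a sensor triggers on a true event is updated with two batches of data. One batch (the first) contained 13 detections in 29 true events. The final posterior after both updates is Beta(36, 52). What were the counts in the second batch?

Sequential conjugate updates are equivalent to a single update on the pooled data, so total successes = posterior α − prior α and total failures = posterior β − prior β.
Total across both batches: 36−20=16 detections, 52−18=34 misses.
Subtract the first batch: 16−13=3 detections and 34−16=18 misses.

3 detections and 18 misses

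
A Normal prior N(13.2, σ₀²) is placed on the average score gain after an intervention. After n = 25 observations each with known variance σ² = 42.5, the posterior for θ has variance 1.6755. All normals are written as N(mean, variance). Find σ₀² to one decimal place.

Posterior precision equals prior precision plus data precision: 1/σ_n² = 1/σ₀² + n/σ².
So 1/σ₀² = 1/1.6755 − 25/42.5 = 0.596837 − 0.588235 = 0.008602.
Hence σ₀² = 1/0.008602 ≈ 116.3.

σ₀² = 116.3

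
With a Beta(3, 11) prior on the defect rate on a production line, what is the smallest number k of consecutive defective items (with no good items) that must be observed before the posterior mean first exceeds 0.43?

After k defective items and 0 good items the posterior is Beta(3+k, 11), with mean (3+k)/(3+11+k).
Set (3+k)/(14+k) > 0.43 and solve: k > (0.43·14 − 3)/(1 − 0.43) = 5.298.
The smallest integer exceeding 5.298 is 6.

k = 6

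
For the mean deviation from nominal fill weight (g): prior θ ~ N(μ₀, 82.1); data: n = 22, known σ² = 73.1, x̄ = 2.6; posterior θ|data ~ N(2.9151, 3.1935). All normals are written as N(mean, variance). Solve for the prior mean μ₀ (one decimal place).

μ₀ = 10.7

With known observation variance, the Normal–Normal posterior has precision τ_n = τ₀ + n/σ² and mean μ_n = (τ₀μ₀ + (n/σ²)x̄)/τ_n.
Here τ₀ = 1/82.1 = 0.012180 and τ_data = 22/73.1 = 0.300958, so τ_n = 0.313138.
Rearranging for μ₀: μ₀ = (μ_n·τ_n − τ_data·x̄)/τ₀ = (2.9151·0.313138 − 0.300958·2.6) / 0.012180 = 0.130338/0.012180 ≈ 10.7.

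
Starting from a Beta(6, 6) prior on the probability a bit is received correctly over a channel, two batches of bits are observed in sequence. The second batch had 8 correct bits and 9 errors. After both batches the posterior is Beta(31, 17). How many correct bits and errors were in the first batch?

17 correct bits and 2 errors

Sequential conjugate updates are equivalent to a single update on the pooled data, so total successes = posterior α − prior α and total failures = posterior β − prior β.
Total across both batches: 31−6=25 correct bits, 17−6=11 errors.
Subtract the second batch: 25−8=17 correct bits and 11−9=2 errors.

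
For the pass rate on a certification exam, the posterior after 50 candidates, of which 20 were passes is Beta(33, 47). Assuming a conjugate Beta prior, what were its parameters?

A Beta(α, β) prior with s successes and f failures in binomial data gives a Beta(α+s, β+f) posterior.
Subtract the data counts: 33−20=13, 47−30=17.

Beta(13, 17)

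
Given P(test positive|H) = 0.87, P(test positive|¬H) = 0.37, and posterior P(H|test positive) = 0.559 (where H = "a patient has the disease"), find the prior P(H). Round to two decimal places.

P(H) = 0.35

In odds form, posterior odds = prior odds × likelihood ratio, so prior odds = posterior odds ÷ LR.
Posterior odds = 0.559/(1−0.559) = 1.2676. LR = 0.87/0.37 = 2.3514.
Prior odds = 1.2676/2.3514 = 0.5391, so P(H) = 0.5391/(1+0.5391) ≈ 0.35.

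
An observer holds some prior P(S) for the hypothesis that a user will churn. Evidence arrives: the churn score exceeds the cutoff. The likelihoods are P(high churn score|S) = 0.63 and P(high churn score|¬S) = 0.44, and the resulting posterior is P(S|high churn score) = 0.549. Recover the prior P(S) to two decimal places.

P(S) = 0.46

Bayes' rule in odds form gives O(S|E) = O(S)·[P(E|S)/P(E|¬S)], hence O(S) = O(S|E)/LR.
Posterior odds = 0.549/(1−0.549) = 1.2173. LR = 0.63/0.44 = 1.4318.
Prior odds = 1.2173/1.4318 = 0.8502, so P(S) = 0.8502/(1+0.8502) ≈ 0.46.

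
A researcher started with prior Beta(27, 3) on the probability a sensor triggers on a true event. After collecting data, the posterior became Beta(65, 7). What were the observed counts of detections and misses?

Beta is conjugate to the binomial likelihood: posterior = Beta(a+s, b+f).
Match parameters: s=65−27=38, f=7−3=4.

38 detections and 4 misses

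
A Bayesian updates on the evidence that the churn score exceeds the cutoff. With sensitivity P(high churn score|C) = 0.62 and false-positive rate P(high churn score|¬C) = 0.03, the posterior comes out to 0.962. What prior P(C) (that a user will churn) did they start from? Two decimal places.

In odds form, posterior odds = prior odds × likelihood ratio, so prior odds = posterior odds ÷ LR.
Posterior odds = 0.962/(1−0.962) = 25.3158. LR = 0.62/0.03 = 20.6667.
Prior odds = 25.3158/20.6667 = 1.2250, so P(C) = 1.2250/(1+1.2250) ≈ 0.55.

P(C) = 0.55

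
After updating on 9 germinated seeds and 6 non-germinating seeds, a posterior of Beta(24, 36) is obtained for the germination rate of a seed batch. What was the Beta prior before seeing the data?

A Beta(a, b) prior with s successes and f failures in binomial data gives a Beta(a+s, b+f) posterior.
Subtract the data counts: 24−9=15, 36−6=30.

Beta(15, 30)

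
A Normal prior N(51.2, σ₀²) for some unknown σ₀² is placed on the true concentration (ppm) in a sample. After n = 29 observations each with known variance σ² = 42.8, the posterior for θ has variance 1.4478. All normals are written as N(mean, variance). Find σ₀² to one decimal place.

For the Normal–Normal model with known σ², precisions add: τ_n = τ₀ + n/σ².
So 1/σ₀² = 1/1.4478 − 29/42.8 = 0.690703 − 0.677570 = 0.013133.
Hence σ₀² = 1/0.013133 ≈ 76.1.

σ₀² = 76.1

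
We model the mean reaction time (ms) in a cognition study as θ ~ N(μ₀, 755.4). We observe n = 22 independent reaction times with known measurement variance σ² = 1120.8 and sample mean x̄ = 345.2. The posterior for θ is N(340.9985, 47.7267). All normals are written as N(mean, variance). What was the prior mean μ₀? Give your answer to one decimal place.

μ₀ = 278.7

With known observation variance, the Normal–Normal posterior has precision τ_n = τ₀ + n/σ² and mean μ_n = (τ₀μ₀ + (n/σ²)x̄)/τ_n.
Here τ₀ = 1/755.4 = 0.001324 and τ_data = 22/1120.8 = 0.019629, so τ_n = 0.020953.
Rearranging for μ₀: μ₀ = (μ_n·τ_n − τ_data·x̄)/τ₀ = (340.9985·0.020953 − 0.019629·345.2) / 0.001324 = 0.369011/0.001324 ≈ 278.7.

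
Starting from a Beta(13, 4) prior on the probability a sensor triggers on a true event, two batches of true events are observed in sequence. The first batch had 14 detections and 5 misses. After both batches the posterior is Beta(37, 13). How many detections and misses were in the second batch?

Sequential conjugate updates are equivalent to a single update on the pooled data, so total successes = posterior α − prior α and total failures = posterior β − prior β.
Total across both batches: 37−13=24 detections, 13−4=9 misses.
Subtract the first batch: 24−14=10 detections and 9−5=4 misses.

10 detections and 4 misses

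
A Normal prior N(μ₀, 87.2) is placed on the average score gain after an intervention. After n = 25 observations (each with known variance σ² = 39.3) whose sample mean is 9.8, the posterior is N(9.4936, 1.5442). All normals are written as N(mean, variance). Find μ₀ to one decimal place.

μ₀ = -7.5

The posterior mean is a precision-weighted average: μ_n = (τ₀μ₀ + τ_data·x̄)/(τ₀+τ_data), with τ₀=1/σ₀² and τ_data=n/σ².
Here τ₀ = 1/87.2 = 0.011468 and τ_data = 25/39.3 = 0.636132, so τ_n = 0.647600.
Rearranging for μ₀: μ₀ = (μ_n·τ_n − τ_data·x̄)/τ₀ = (9.4936·0.647600 − 0.636132·9.8) / 0.011468 = -0.086038/0.011468 ≈ -7.5.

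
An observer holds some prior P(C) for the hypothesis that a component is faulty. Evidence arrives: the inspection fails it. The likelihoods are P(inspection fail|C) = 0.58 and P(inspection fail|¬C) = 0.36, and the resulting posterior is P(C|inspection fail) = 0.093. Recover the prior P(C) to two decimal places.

In odds form, posterior odds = prior odds × likelihood ratio, so prior odds = posterior odds ÷ LR.
Posterior odds = 0.093/(1−0.093) = 0.1025. LR = 0.58/0.36 = 1.6111.
Prior odds = 0.1025/1.6111 = 0.0636, so P(C) = 0.0636/(1+0.0636) ≈ 0.06.

P(C) = 0.06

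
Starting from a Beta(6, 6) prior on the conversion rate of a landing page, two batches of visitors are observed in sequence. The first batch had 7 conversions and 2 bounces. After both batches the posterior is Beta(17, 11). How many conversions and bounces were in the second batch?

Because Beta–binomial updating is additive in the counts, the combined data contributed (α_post−α_prior, β_post−β_prior) successes and failures.
Total across both batches: 17−6=11 conversions, 11−6=5 bounces.
Subtract the first batch: 11−7=4 conversions and 5−2=3 bounces.

4 conversions and 3 bounces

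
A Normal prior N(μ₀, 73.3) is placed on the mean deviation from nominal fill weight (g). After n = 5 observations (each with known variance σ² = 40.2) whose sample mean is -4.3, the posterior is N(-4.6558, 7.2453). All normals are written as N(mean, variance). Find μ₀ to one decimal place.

μ₀ = -7.9

The posterior mean is a precision-weighted average: μ_n = (τ₀μ₀ + τ_data·x̄)/(τ₀+τ_data), with τ₀=1/σ₀² and τ_data=n/σ².
Here τ₀ = 1/73.3 = 0.013643 and τ_data = 5/40.2 = 0.124378, so τ_n = 0.138021.
Rearranging for μ₀: μ₀ = (μ_n·τ_n − τ_data·x̄)/τ₀ = (-4.6558·0.138021 − 0.124378·-4.3) / 0.013643 = -0.107773/0.013643 ≈ -7.9.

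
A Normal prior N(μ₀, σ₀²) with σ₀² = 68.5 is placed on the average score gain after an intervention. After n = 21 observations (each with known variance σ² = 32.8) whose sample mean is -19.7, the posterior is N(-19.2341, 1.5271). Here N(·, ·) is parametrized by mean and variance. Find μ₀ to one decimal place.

μ₀ = 1.2

The posterior mean is a precision-weighted average: μ_n = (τ₀μ₀ + τ_data·x̄)/(τ₀+τ_data), with τ₀=1/σ₀² and τ_data=n/σ².
Here τ₀ = 1/68.5 = 0.014599 and τ_data = 21/32.8 = 0.640244, so τ_n = 0.654843.
Rearranging for μ₀: μ₀ = (μ_n·τ_n − τ_data·x̄)/τ₀ = (-19.2341·0.654843 − 0.640244·-19.7) / 0.014599 = 0.017491/0.014599 ≈ 1.2.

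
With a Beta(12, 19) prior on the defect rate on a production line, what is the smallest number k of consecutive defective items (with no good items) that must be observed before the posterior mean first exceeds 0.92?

After k defective items and 0 good items the posterior is Beta(12+k, 19), with mean (12+k)/(12+19+k).
Set (12+k)/(31+k) > 0.92 and solve: k > (0.92·31 − 12)/(1 − 0.92) = 206.500.
The smallest integer exceeding 206.500 is 207.

k = 207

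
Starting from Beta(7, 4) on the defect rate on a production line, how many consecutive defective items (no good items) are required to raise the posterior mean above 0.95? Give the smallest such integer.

k = 70

After k defective items and 0 good items the posterior is Beta(7+k, 4), with mean (7+k)/(7+4+k).
Set (7+k)/(11+k) > 0.95 and solve: k > (0.95·11 − 7)/(1 − 0.95) = 69.000.
The smallest integer exceeding 69.000 is 70, and checking k=70: (77)/(81) = 0.9506 > 0.95.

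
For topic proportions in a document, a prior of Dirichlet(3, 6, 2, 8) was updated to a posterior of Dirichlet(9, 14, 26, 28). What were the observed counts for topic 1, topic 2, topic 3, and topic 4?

For a Dirichlet(α) prior with multinomial counts c, the posterior is Dirichlet(α + c) componentwise.
Counts are posterior − prior componentwise: 9−3=6, 14−6=8, 26−2=24, 28−8=20.

counts (6, 8, 24, 20)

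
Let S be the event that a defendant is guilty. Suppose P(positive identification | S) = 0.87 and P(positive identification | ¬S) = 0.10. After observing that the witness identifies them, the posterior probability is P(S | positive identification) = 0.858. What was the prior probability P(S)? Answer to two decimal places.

Bayes' rule in odds form gives O(S|E) = O(S)·[P(E|S)/P(E|¬S)], hence O(S) = O(S|E)/LR.
Posterior odds = 0.858/(1−0.858) = 6.0423. LR = 0.87/0.10 = 8.7000.
Prior odds = 6.0423/8.7000 = 0.6945, so P(S) = 0.6945/(1+0.6945) ≈ 0.41.

P(S) = 0.41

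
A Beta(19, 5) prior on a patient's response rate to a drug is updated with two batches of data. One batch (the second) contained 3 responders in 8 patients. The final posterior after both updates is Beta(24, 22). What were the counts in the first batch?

2 responders and 12 non-responders

Because Beta–binomial updating is additive in the counts, the combined data contributed (α_post−α_prior, β_post−β_prior) successes and failures.
Total across both batches: 24−19=5 responders, 22−5=17 non-responders.
Subtract the second batch: 5−3=2 responders and 17−5=12 non-responders.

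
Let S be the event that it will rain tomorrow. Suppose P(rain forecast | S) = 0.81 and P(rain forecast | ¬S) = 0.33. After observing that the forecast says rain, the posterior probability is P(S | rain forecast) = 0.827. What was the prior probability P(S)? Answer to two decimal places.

Bayes' rule in odds form gives O(S|E) = O(S)·[P(E|S)/P(E|¬S)], hence O(S) = O(S|E)/LR.
Posterior odds = 0.827/(1−0.827) = 4.7803. LR = 0.81/0.33 = 2.4545.
Prior odds = 4.7803/2.4545 = 1.9476, so P(S) = 1.9476/(1+1.9476) ≈ 0.66.

P(S) = 0.66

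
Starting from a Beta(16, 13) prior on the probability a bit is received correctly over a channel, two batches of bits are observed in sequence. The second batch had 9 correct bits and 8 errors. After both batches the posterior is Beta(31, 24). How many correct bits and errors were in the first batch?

6 correct bits and 3 errors

Because Beta–binomial updating is additive in the counts, the combined data contributed (α_post−α_prior, β_post−β_prior) successes and failures.
Total across both batches: 31−16=15 correct bits, 24−13=11 errors.
Subtract the second batch: 15−9=6 correct bits and 11−8=3 errors.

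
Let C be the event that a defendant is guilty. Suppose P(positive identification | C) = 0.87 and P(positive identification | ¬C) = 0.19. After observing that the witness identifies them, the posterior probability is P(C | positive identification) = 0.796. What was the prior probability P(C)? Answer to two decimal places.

Bayes' rule in odds form gives O(C|E) = O(C)·[P(E|C)/P(E|¬C)], hence O(C) = O(C|E)/LR.
Posterior odds = 0.796/(1−0.796) = 3.9020. LR = 0.87/0.19 = 4.5789.
Prior odds = 3.9020/4.5789 = 0.8522, so P(C) = 0.8522/(1+0.8522) ≈ 0.46.

P(C) = 0.46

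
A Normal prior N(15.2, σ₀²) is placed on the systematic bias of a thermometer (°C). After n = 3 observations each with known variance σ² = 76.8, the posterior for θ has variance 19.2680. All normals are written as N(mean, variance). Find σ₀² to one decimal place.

σ₀² = 77.9

For the Normal–Normal model with known σ², precisions add: τ_n = τ₀ + n/σ².
So 1/σ₀² = 1/19.2680 − 3/76.8 = 0.051900 − 0.039062 = 0.012838.
Hence σ₀² = 1/0.012838 ≈ 77.9.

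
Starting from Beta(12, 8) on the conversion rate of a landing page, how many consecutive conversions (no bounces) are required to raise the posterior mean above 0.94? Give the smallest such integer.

k = 114

After k conversions and 0 bounces the posterior is Beta(12+k, 8), with mean (12+k)/(12+8+k).
Set (12+k)/(20+k) > 0.94 and solve: k > (0.94·20 − 12)/(1 − 0.94) = 113.333.
The smallest integer exceeding 113.333 is 114.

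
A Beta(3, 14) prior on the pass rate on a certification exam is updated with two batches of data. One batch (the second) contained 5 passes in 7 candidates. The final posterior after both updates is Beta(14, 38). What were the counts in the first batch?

Sequential conjugate updates are equivalent to a single update on the pooled data, so total successes = posterior α − prior α and total failures = posterior β − prior β.
Total across both batches: 14−3=11 passes, 38−14=24 failures.
Subtract the second batch: 11−5=6 passes and 24−2=22 failures.

6 passes and 22 failures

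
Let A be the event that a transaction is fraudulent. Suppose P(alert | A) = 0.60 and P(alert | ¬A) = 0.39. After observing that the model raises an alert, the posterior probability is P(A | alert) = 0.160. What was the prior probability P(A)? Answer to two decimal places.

In odds form, posterior odds = prior odds × likelihood ratio, so prior odds = posterior odds ÷ LR.
Posterior odds = 0.160/(1−0.160) = 0.1905. LR = 0.60/0.39 = 1.5385.
Prior odds = 0.1905/1.5385 = 0.1238, so P(A) = 0.1238/(1+0.1238) ≈ 0.11.

P(A) = 0.11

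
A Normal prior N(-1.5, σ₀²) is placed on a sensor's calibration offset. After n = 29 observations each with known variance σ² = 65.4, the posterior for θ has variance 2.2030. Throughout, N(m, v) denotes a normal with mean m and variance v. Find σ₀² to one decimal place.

σ₀² = 95.2

Posterior precision equals prior precision plus data precision: 1/σ_n² = 1/σ₀² + n/σ².
So 1/σ₀² = 1/2.2030 − 29/65.4 = 0.453926 − 0.443425 = 0.010501.
Hence σ₀² = 1/0.010501 ≈ 95.2.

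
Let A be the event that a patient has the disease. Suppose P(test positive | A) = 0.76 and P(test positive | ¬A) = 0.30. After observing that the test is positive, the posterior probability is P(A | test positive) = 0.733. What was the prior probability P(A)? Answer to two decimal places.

Bayes' rule in odds form gives O(A|E) = O(A)·[P(E|A)/P(E|¬A)], hence O(A) = O(A|E)/LR.
Posterior odds = 0.733/(1−0.733) = 2.7453. LR = 0.76/0.30 = 2.5333.
Prior odds = 2.7453/2.5333 = 1.0837, so P(A) = 1.0837/(1+1.0837) ≈ 0.52.

P(A) = 0.52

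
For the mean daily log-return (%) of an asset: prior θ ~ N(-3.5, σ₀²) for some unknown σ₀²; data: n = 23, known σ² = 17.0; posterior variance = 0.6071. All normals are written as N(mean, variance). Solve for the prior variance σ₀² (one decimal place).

σ₀² = 3.4

For the Normal–Normal model with known σ², precisions add: τ_n = τ₀ + n/σ².
So 1/σ₀² = 1/0.6071 − 23/17.0 = 1.647175 − 1.352941 = 0.294234.
Hence σ₀² = 1/0.294234 ≈ 3.4.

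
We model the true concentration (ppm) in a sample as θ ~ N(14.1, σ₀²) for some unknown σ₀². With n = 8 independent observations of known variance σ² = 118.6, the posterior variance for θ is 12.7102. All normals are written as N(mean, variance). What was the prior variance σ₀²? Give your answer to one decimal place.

For the Normal–Normal model with known σ², precisions add: τ_n = τ₀ + n/σ².
So 1/σ₀² = 1/12.7102 − 8/118.6 = 0.078677 − 0.067454 = 0.011223.
Hence σ₀² = 1/0.011223 ≈ 89.1.

σ₀² = 89.1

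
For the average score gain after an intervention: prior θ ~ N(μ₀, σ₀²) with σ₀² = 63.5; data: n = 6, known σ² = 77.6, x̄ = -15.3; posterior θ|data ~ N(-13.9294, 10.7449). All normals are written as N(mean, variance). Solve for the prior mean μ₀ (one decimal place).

The posterior mean is a precision-weighted average: μ_n = (τ₀μ₀ + τ_data·x̄)/(τ₀+τ_data), with τ₀=1/σ₀² and τ_data=n/σ².
Here τ₀ = 1/63.5 = 0.015748 and τ_data = 6/77.6 = 0.077320, so τ_n = 0.093068.
Rearranging for μ₀: μ₀ = (μ_n·τ_n − τ_data·x̄)/τ₀ = (-13.9294·0.093068 − 0.077320·-15.3) / 0.015748 = -0.113385/0.015748 ≈ -7.2.

μ₀ = -7.2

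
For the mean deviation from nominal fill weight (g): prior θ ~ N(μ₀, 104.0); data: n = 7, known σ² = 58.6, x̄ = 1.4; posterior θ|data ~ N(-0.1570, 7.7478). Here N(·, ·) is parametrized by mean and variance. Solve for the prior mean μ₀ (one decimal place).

μ₀ = -19.5

The posterior mean is a precision-weighted average: μ_n = (τ₀μ₀ + τ_data·x̄)/(τ₀+τ_data), with τ₀=1/σ₀² and τ_data=n/σ².
Here τ₀ = 1/104.0 = 0.009615 and τ_data = 7/58.6 = 0.119454, so τ_n = 0.129069.
Rearranging for μ₀: μ₀ = (μ_n·τ_n − τ_data·x̄)/τ₀ = (-0.1570·0.129069 − 0.119454·1.4) / 0.009615 = -0.187499/0.009615 ≈ -19.5.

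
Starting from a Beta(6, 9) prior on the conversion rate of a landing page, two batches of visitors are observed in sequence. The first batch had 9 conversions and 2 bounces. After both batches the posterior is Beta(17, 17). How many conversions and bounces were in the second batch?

Sequential conjugate updates are equivalent to a single update on the pooled data, so total successes = posterior α − prior α and total failures = posterior β − prior β.
Total across both batches: 17−6=11 conversions, 17−9=8 bounces.
Subtract the first batch: 11−9=2 conversions and 8−2=6 bounces.

2 conversions and 6 bounces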